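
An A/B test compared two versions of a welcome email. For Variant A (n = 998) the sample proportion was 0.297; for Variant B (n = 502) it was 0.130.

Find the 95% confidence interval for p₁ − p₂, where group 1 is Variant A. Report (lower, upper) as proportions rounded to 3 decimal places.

SE₁ = √(p̂₁(1−p̂₁)/n₁) = √(0.2970·0.7030/998) = 0.01446; SE₂ = √(0.1300·0.8700/502) = 0.01501.
Independent samples: SE of the difference = √(SE₁² + SE₂²) = √(0.0002090916 + 0.0002253001) = 0.02084.
z* for 95% confidence is 1.960, so the margin of error is 1.960 × 0.02084 = 0.04085.
Point estimate p̂₁ − p̂₂ = 0.2970 − 0.1300 = 0.1670.
0.1670 ± 0.04085 → (0.126, 0.208).

(0.126, 0.208)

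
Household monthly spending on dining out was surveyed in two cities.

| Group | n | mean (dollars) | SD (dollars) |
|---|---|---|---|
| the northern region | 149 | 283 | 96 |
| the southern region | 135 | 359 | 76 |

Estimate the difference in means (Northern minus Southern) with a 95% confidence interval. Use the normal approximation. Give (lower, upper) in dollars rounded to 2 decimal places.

Standard errors of each mean: 96/√149 = 7.8646 and 76/√135 = 6.5410.
SE(x̄₁ − x̄₂) = √(7.8646² + 6.5410²) = 10.2292 for independent samples with unequal variances.
With z* = 1.960, the margin is 1.960 × 10.2292 = 20.0492.
x̄₁ − x̄₂ = 283 − 359 = -76.0000; the interval is -76.0000 ± 20.0492 = (-96.05, -55.95).

(-96.05, -55.95)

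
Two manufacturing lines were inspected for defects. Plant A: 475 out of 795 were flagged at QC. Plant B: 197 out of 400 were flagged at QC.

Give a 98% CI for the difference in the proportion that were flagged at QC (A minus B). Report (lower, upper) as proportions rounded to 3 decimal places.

(0.034, 0.176)

p̂₁ = 475/795 = 0.5975 and p̂₂ = 197/400 = 0.4925.
SE₁ = √(p̂₁(1−p̂₁)/n₁) = √(0.5975·0.4025/795) = 0.01739; SE₂ = √(0.4925·0.5075/400) = 0.02500.
Independent samples: SE of the difference = √(SE₁² + SE₂²) = √(0.0003024121 + 0.000625) = 0.03045.
z* for 98% confidence is 2.326, so the margin of error is 2.326 × 0.03045 = 0.07083.
Point estimate p̂₁ − p̂₂ = 0.5975 − 0.4925 = 0.1050.
0.1050 ± 0.07083 → (0.034, 0.176).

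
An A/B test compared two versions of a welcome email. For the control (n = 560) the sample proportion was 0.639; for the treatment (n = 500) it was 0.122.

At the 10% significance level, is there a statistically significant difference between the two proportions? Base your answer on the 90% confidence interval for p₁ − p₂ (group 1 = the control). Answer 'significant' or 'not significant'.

SE₁ = √(p̂₁(1−p̂₁)/n₁) = √(0.6390·0.3610/560) = 0.02030; SE₂ = √(0.1220·0.8780/500) = 0.01464.
Independent samples: SE of the difference = √(SE₁² + SE₂²) = √(0.00041209 + 0.0002143296) = 0.02503.
z* for 90% confidence is 1.645, so the margin of error is 1.645 × 0.02503 = 0.04117.
Point estimate p̂₁ − p̂₂ = 0.6390 − 0.1220 = 0.5170.
0.5170 ± 0.04117 → (0.47583, 0.55817).
The interval (0.47583, 0.55817) does not contain 0, so the difference is significant.

significant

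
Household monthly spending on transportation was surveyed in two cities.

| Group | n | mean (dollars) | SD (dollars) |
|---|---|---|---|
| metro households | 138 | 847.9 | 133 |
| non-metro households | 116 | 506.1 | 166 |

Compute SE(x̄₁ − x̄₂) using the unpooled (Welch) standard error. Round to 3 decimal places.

19.124

Standard errors of each mean: 133/√138 = 11.3217 and 166/√116 = 15.4127.
SE(x̄₁ − x̄₂) = √(11.3217² + 15.4127²) = 19.1241 for independent samples with unequal variances.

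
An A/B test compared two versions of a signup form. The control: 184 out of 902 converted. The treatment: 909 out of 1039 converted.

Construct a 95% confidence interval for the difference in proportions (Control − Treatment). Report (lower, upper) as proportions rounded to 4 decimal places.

Sample proportions: 184/902 = 0.2040, 909/1039 = 0.8749.
Each SE is √(p̂(1−p̂)/n): √(0.2040·0.7960/902) = 0.01342 and √(0.8749·0.1251/1039) = 0.01026.
SE(p̂₁ − p̂₂) = √(SE₁² + SE₂²) = √(0.0001800964 + 0.0001052676) = 0.01689, since the two samples are independent.
At 95% confidence z* = 1.960; margin = 1.960 × 0.01689 = 0.03310.
The difference is 0.2040 − 0.8749 = -0.6709, so the interval is -0.6709 ± 0.03310 = (-0.7040, -0.6378).

(-0.7040, -0.6378)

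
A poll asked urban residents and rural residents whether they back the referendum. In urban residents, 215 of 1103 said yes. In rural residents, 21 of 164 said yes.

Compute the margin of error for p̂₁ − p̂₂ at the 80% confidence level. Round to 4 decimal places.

0.0368

Sample proportions: 215/1103 = 0.1949, 21/164 = 0.1280.
Each SE is √(p̂(1−p̂)/n): √(0.1949·0.8051/1103) = 0.01193 and √(0.1280·0.8720/164) = 0.02609.
SE(p̂₁ − p̂₂) = √(SE₁² + SE₂²) = √(0.0001423249 + 0.0006806881) = 0.02869, since the two samples are independent.
At 80% confidence z* = 1.282; margin = 1.282 × 0.02869 = 0.03678.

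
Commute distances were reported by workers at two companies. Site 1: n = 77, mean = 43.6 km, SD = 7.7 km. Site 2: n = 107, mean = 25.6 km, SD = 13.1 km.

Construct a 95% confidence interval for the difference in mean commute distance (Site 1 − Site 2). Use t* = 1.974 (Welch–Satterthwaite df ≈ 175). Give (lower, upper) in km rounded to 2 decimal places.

(14.96, 21.04)

Per-group SEs: s₁/√n₁ = 7.7/√77 = 0.8775, s₂/√n₂ = 13.1/√107 = 1.2664.
Unpooled SE of the difference: √(0.77000625 + 1.60376896) = 1.5407.
Margin of error = t* · SE = 1.974 × 1.5407 = 3.0413.
x̄₁ − x̄₂ = 43.6 − 25.6 = 18.0000.
CI: 18.0000 ± 3.0413 = (14.96, 21.04).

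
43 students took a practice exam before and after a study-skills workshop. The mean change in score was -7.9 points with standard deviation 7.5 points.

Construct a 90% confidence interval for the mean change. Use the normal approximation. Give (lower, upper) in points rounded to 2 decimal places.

This is a matched-pairs design, so SE = s_d/√n = 7.5/√43 = 1.1437.
Margin = 1.645 × 1.1437 = 1.8814; the interval is -7.9 ± 1.8814 = (-9.78, -6.02).

(-9.78, -6.02)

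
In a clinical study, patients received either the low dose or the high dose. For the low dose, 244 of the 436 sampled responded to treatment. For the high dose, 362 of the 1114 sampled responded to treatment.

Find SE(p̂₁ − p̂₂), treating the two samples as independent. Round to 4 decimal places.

Sample proportions: 244/436 = 0.5596, 362/1114 = 0.3250.
Each SE is √(p̂(1−p̂)/n): √(0.5596·0.4404/436) = 0.02377 and √(0.3250·0.6750/1114) = 0.01403.
SE(p̂₁ − p̂₂) = √(SE₁² + SE₂²) = √(0.0005650129 + 0.0001968409) = 0.02760, since the two samples are independent.

0.0276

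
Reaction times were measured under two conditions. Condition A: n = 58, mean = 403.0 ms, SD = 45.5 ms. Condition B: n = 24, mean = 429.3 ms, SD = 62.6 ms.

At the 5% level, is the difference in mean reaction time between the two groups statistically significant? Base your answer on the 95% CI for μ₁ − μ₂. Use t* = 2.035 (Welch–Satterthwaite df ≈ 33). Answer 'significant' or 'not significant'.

not significant

Per-group SEs: s₁/√n₁ = 45.5/√58 = 5.9744, s₂/√n₂ = 62.6/√24 = 12.7782.
Unpooled SE of the difference: √(35.69345536 + 163.28239524) = 14.1059.
Margin of error = t* · SE = 2.035 × 14.1059 = 28.7055.
x̄₁ − x̄₂ = 403.0 − 429.3 = -26.3000.
CI: -26.3000 ± 28.7055 = (-55.0055, 2.4055).
The interval (-55.0055, 2.4055) contains 0, so the difference is not significant.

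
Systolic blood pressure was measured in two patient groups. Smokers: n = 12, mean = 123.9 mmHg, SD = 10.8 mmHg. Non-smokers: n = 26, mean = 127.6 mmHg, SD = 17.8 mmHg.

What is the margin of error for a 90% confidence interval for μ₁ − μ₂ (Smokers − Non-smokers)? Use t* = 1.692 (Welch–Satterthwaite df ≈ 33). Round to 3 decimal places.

7.919

Per-group SEs: s₁/√n₁ = 10.8/√12 = 3.1177, s₂/√n₂ = 17.8/√26 = 3.4909.
Unpooled SE of the difference: √(9.72005329 + 12.18638281) = 4.6804.
Margin of error = t* · SE = 1.692 × 4.6804 = 7.9192.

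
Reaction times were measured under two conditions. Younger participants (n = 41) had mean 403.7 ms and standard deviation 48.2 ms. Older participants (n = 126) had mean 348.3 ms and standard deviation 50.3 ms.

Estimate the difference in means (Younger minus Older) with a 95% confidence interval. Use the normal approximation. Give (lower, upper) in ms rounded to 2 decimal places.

SE₁ = s₁/√n₁ = 48.2/√41 = 7.5276; SE₂ = 50.3/√126 = 4.4811.
Independent samples, unequal variances: SE_diff = √(SE₁² + SE₂²) = √(56.66476176 + 20.08025721) = 8.7604.
z* = 1.960, so margin of error = 1.960 × 8.7604 = 17.1704.
Difference in means = 403.7 − 348.3 = 55.4000.
55.4000 ± 17.1704 → (38.23, 72.57).

(38.23, 72.57)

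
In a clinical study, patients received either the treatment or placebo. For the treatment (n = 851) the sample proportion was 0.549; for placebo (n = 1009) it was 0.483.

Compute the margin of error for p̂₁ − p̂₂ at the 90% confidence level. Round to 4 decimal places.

Each SE is √(p̂(1−p̂)/n): √(0.5490·0.4510/851) = 0.01706 and √(0.4830·0.5170/1009) = 0.01573.
SE(p̂₁ − p̂₂) = √(SE₁² + SE₂²) = √(0.0002910436 + 0.0002474329) = 0.02321, since the two samples are independent.
At 90% confidence z* = 1.645; margin = 1.645 × 0.02321 = 0.03818.

0.0382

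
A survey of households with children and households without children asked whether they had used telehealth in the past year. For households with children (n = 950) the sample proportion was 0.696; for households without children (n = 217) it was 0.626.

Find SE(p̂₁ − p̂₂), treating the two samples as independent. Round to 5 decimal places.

Each SE is √(p̂(1−p̂)/n): √(0.6960·0.3040/950) = 0.01492 and √(0.6260·0.3740/217) = 0.03285.
SE(p̂₁ − p̂₂) = √(SE₁² + SE₂²) = √(0.0002226064 + 0.0010791225) = 0.03608, since the two samples are independent.

0.03608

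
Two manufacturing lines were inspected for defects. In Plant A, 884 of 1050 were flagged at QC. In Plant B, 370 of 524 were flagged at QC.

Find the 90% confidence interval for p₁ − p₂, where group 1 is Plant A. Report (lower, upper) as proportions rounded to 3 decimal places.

(0.098, 0.173)

First, p̂₁ = 884/1050 = 0.8419; p̂₂ = 370/524 = 0.7061.
The two standard errors are √(0.8419×0.1581/1050) = 0.01126 and √(0.7061×0.2939/524) = 0.01990.
Because the samples are independent, SE_diff = √(0.01126² + 0.01990²) = 0.02286.
Using z* = 1.645 for 90%, ME = 1.645 × 0.02286 = 0.03760.
p̂₁ − p̂₂ = 0.1358; interval 0.1358 ± 0.03760 gives (0.098, 0.173).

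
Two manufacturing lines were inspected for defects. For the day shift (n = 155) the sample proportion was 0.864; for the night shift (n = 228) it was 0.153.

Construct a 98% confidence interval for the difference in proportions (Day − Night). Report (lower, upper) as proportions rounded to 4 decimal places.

(0.6263, 0.7957)

The two standard errors are √(0.8640×0.1360/155) = 0.02753 and √(0.1530×0.8470/228) = 0.02384.
Because the samples are independent, SE_diff = √(0.02753² + 0.02384²) = 0.03642.
Using z* = 2.326 for 98%, ME = 2.326 × 0.03642 = 0.08471.
p̂₁ − p̂₂ = 0.7110; interval 0.7110 ± 0.08471 gives (0.6263, 0.7957).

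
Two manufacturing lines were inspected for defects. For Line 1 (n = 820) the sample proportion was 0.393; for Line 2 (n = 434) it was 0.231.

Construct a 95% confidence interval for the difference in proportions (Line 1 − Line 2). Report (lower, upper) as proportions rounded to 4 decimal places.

(0.1101, 0.2139)

SE₁ = √(p̂₁(1−p̂₁)/n₁) = √(0.3930·0.6070/820) = 0.01706; SE₂ = √(0.2310·0.7690/434) = 0.02023.
Independent samples: SE of the difference = √(SE₁² + SE₂²) = √(0.0002910436 + 0.0004092529) = 0.02646.
z* for 95% confidence is 1.960, so the margin of error is 1.960 × 0.02646 = 0.05186.
Point estimate p̂₁ − p̂₂ = 0.3930 − 0.2310 = 0.1620.
0.1620 ± 0.05186 → (0.1101, 0.2139).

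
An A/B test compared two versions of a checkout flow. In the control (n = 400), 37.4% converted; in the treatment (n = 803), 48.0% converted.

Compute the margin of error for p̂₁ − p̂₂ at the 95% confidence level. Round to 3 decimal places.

The two standard errors are √(0.3740×0.6260/400) = 0.02419 and √(0.4800×0.5200/803) = 0.01763.
Because the samples are independent, SE_diff = √(0.02419² + 0.01763²) = 0.02993.
Using z* = 1.960 for 95%, ME = 1.960 × 0.02993 = 0.05866.

0.059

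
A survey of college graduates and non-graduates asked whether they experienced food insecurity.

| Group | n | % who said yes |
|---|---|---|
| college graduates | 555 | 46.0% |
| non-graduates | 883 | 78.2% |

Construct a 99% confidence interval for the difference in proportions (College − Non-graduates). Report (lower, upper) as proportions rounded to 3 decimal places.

Each SE is √(p̂(1−p̂)/n): √(0.4600·0.5400/555) = 0.02116 and √(0.7820·0.2180/883) = 0.01389.
SE(p̂₁ − p̂₂) = √(SE₁² + SE₂²) = √(0.0004477456 + 0.0001929321) = 0.02531, since the two samples are independent.
At 99% confidence z* = 2.576; margin = 2.576 × 0.02531 = 0.06520.
The difference is 0.4600 − 0.7820 = -0.3220, so the interval is -0.3220 ± 0.06520 = (-0.387, -0.257).

(-0.387, -0.257)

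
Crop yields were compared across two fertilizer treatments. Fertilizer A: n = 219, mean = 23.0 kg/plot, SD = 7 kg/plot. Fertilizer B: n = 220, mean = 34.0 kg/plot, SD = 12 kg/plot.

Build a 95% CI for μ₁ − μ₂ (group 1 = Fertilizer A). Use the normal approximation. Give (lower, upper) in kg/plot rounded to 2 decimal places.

(-12.84, -9.16)

Standard errors of each mean: 7/√219 = 0.4730 and 12/√220 = 0.8090.
SE(x̄₁ − x̄₂) = √(0.4730² + 0.8090²) = 0.9371 for independent samples with unequal variances.
With z* = 1.960, the margin is 1.960 × 0.9371 = 1.8367.
x̄₁ − x̄₂ = 23.0 − 34.0 = -11.0000; the interval is -11.0000 ± 1.8367 = (-12.84, -9.16).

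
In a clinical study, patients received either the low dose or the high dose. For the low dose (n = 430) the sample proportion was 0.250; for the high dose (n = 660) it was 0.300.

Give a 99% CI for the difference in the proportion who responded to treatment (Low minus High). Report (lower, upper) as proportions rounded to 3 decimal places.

(-0.121, 0.021)

SE₁ = √(p̂₁(1−p̂₁)/n₁) = √(0.2500·0.7500/430) = 0.02088; SE₂ = √(0.3000·0.7000/660) = 0.01784.
Independent samples: SE of the difference = √(SE₁² + SE₂²) = √(0.0004359744 + 0.0003182656) = 0.02746.
z* for 99% confidence is 2.576, so the margin of error is 2.576 × 0.02746 = 0.07074.
Point estimate p̂₁ − p̂₂ = 0.2500 − 0.3000 = -0.0500.
-0.0500 ± 0.07074 → (-0.121, 0.021).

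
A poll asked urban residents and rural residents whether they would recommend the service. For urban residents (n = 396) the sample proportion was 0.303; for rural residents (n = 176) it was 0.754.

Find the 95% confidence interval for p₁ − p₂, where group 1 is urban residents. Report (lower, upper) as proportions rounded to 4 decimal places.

(-0.5291, -0.3729)

SE₁ = √(p̂₁(1−p̂₁)/n₁) = √(0.3030·0.6970/396) = 0.02309; SE₂ = √(0.7540·0.2460/176) = 0.03246.
Independent samples: SE of the difference = √(SE₁² + SE₂²) = √(0.0005331481 + 0.0010536516) = 0.03983.
z* for 95% confidence is 1.960, so the margin of error is 1.960 × 0.03983 = 0.07807.
Point estimate p̂₁ − p̂₂ = 0.3030 − 0.7540 = -0.4510.
-0.4510 ± 0.07807 → (-0.5291, -0.3729).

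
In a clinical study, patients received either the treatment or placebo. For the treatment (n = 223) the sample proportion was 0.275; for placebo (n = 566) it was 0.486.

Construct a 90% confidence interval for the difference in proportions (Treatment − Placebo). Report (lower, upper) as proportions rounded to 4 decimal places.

The two standard errors are √(0.2750×0.7250/223) = 0.02990 and √(0.4860×0.5140/566) = 0.02101.
Because the samples are independent, SE_diff = √(0.02990² + 0.02101²) = 0.03654.
Using z* = 1.645 for 90%, ME = 1.645 × 0.03654 = 0.06011.
p̂₁ − p̂₂ = -0.2110; interval -0.2110 ± 0.06011 gives (-0.2711, -0.1509).

(-0.2711, -0.1509)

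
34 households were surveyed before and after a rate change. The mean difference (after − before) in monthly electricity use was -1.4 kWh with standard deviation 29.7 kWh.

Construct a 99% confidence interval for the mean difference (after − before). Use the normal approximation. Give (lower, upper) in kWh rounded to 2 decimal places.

(-14.52, 11.72)

This is a matched-pairs design, so SE = s_d/√n = 29.7/√34 = 5.0935.
Margin = 2.576 × 5.0935 = 13.1209; the interval is -1.4 ± 13.1209 = (-14.52, 11.72).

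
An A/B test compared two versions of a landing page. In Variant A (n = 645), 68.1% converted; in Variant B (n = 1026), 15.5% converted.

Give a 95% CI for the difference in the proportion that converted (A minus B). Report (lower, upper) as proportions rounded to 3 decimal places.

SE₁ = √(p̂₁(1−p̂₁)/n₁) = √(0.6810·0.3190/645) = 0.01835; SE₂ = √(0.1550·0.8450/1026) = 0.01130.
Independent samples: SE of the difference = √(SE₁² + SE₂²) = √(0.0003367225 + 0.00012769) = 0.02155.
z* for 95% confidence is 1.960, so the margin of error is 1.960 × 0.02155 = 0.04224.
Point estimate p̂₁ − p̂₂ = 0.6810 − 0.1550 = 0.5260.
0.5260 ± 0.04224 → (0.484, 0.568).

(0.484, 0.568)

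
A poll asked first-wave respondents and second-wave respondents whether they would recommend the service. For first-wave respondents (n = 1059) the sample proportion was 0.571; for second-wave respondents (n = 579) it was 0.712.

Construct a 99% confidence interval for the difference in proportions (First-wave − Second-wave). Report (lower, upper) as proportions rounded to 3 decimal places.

SE₁ = √(p̂₁(1−p̂₁)/n₁) = √(0.5710·0.4290/1059) = 0.01521; SE₂ = √(0.7120·0.2880/579) = 0.01882.
Independent samples: SE of the difference = √(SE₁² + SE₂²) = √(0.0002313441 + 0.0003541924) = 0.02420.
z* for 99% confidence is 2.576, so the margin of error is 2.576 × 0.02420 = 0.06234.
Point estimate p̂₁ − p̂₂ = 0.5710 − 0.7120 = -0.1410.
-0.1410 ± 0.06234 → (-0.203, -0.079).

(-0.203, -0.079)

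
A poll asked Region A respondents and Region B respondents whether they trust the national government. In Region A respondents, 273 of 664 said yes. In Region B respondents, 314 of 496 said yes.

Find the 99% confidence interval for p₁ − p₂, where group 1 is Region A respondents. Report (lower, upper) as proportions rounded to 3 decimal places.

First, p̂₁ = 273/664 = 0.4111; p̂₂ = 314/496 = 0.6331.
The two standard errors are √(0.4111×0.5889/664) = 0.01909 and √(0.6331×0.3669/496) = 0.02164.
Because the samples are independent, SE_diff = √(0.01909² + 0.02164²) = 0.02886.
Using z* = 2.576 for 99%, ME = 2.576 × 0.02886 = 0.07434.
p̂₁ − p̂₂ = -0.2220; interval -0.2220 ± 0.07434 gives (-0.296, -0.148).

(-0.296, -0.148)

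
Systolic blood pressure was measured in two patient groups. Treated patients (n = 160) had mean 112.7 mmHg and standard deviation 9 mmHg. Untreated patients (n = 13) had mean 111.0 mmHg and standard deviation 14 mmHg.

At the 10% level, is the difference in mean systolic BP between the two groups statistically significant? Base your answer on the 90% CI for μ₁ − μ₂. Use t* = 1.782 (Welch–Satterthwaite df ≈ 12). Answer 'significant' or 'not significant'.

not significant

Standard errors of each mean: 9/√160 = 0.7115 and 14/√13 = 3.8829.
SE(x̄₁ − x̄₂) = √(0.7115² + 3.8829²) = 3.9475 for independent samples with unequal variances.
With t* = 1.782, the margin is 1.782 × 3.9475 = 7.0344.
x̄₁ − x̄₂ = 112.7 − 111.0 = 1.7000; the interval is 1.7000 ± 7.0344 = (-5.3344, 8.7344).
The interval (-5.3344, 8.7344) contains 0, so the difference is not significant.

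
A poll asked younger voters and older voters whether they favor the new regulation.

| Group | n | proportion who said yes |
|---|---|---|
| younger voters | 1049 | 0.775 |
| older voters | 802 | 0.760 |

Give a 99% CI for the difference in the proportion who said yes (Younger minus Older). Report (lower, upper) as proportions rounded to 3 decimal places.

Each SE is √(p̂(1−p̂)/n): √(0.7750·0.2250/1049) = 0.01289 and √(0.7600·0.2400/802) = 0.01508.
SE(p̂₁ − p̂₂) = √(SE₁² + SE₂²) = √(0.0001661521 + 0.0002274064) = 0.01984, since the two samples are independent.
At 99% confidence z* = 2.576; margin = 2.576 × 0.01984 = 0.05111.
The difference is 0.7750 − 0.7600 = 0.0150, so the interval is 0.0150 ± 0.05111 = (-0.036, 0.066).

(-0.036, 0.066)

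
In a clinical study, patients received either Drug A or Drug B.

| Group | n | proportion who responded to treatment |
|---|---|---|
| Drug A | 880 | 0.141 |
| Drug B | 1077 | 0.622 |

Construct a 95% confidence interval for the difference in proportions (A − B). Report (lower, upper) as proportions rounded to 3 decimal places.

SE₁ = √(p̂₁(1−p̂₁)/n₁) = √(0.1410·0.8590/880) = 0.01173; SE₂ = √(0.6220·0.3780/1077) = 0.01478.
Independent samples: SE of the difference = √(SE₁² + SE₂²) = √(0.0001375929 + 0.0002184484) = 0.01887.
z* for 95% confidence is 1.960, so the margin of error is 1.960 × 0.01887 = 0.03699.
Point estimate p̂₁ − p̂₂ = 0.1410 − 0.6220 = -0.4810.
-0.4810 ± 0.03699 → (-0.518, -0.444).

(-0.518, -0.444)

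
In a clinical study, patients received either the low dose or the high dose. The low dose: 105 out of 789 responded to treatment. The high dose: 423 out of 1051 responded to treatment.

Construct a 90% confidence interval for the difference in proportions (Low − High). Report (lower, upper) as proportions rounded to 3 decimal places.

(-0.301, -0.238)

Sample proportions: 105/789 = 0.1331, 423/1051 = 0.4025.
Each SE is √(p̂(1−p̂)/n): √(0.1331·0.8669/789) = 0.01209 and √(0.4025·0.5975/1051) = 0.01513.
SE(p̂₁ − p̂₂) = √(SE₁² + SE₂²) = √(0.0001461681 + 0.0002289169) = 0.01937, since the two samples are independent.
At 90% confidence z* = 1.645; margin = 1.645 × 0.01937 = 0.03186.
The difference is 0.1331 − 0.4025 = -0.2694, so the interval is -0.2694 ± 0.03186 = (-0.301, -0.238).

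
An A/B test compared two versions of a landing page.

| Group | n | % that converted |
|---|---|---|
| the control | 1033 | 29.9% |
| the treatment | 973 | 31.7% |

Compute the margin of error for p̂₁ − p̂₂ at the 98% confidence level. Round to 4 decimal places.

SE₁ = √(p̂₁(1−p̂₁)/n₁) = √(0.2990·0.7010/1033) = 0.01424; SE₂ = √(0.3170·0.6830/973) = 0.01492.
Independent samples: SE of the difference = √(SE₁² + SE₂²) = √(0.0002027776 + 0.0002226064) = 0.02062.
z* for 98% confidence is 2.326, so the margin of error is 2.326 × 0.02062 = 0.04796.

0.0480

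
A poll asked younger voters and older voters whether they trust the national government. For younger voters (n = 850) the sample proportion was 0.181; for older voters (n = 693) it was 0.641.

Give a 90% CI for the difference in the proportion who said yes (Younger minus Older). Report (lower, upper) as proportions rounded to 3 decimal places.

The two standard errors are √(0.1810×0.8190/850) = 0.01321 and √(0.6410×0.3590/693) = 0.01822.
Because the samples are independent, SE_diff = √(0.01321² + 0.01822²) = 0.02250.
Using z* = 1.645 for 90%, ME = 1.645 × 0.02250 = 0.03701.
p̂₁ − p̂₂ = -0.4600; interval -0.4600 ± 0.03701 gives (-0.497, -0.423).

(-0.497, -0.423)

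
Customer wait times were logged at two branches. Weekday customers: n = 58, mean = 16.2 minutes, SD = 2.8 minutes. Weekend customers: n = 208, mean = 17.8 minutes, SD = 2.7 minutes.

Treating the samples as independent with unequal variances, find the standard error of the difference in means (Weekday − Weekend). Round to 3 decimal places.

Standard errors of each mean: 2.8/√58 = 0.3677 and 2.7/√208 = 0.1872.
SE(x̄₁ − x̄₂) = √(0.3677² + 0.1872²) = 0.4126 for independent samples with unequal variances.

0.413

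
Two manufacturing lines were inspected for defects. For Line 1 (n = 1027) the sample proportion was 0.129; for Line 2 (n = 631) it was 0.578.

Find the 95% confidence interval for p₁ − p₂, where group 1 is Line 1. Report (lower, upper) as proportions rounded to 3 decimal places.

Each SE is √(p̂(1−p̂)/n): √(0.1290·0.8710/1027) = 0.01046 and √(0.5780·0.4220/631) = 0.01966.
SE(p̂₁ − p̂₂) = √(SE₁² + SE₂²) = √(0.0001094116 + 0.0003865156) = 0.02227, since the two samples are independent.
At 95% confidence z* = 1.960; margin = 1.960 × 0.02227 = 0.04365.
The difference is 0.1290 − 0.5780 = -0.4490, so the interval is -0.4490 ± 0.04365 = (-0.493, -0.405).

(-0.493, -0.405)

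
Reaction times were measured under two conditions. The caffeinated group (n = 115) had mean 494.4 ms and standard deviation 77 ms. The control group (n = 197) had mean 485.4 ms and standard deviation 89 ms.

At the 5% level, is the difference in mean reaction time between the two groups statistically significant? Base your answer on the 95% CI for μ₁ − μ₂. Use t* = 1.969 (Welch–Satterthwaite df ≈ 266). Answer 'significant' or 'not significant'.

not significant

Per-group SEs: s₁/√n₁ = 77/√115 = 7.1803, s₂/√n₂ = 89/√197 = 6.3410.
Unpooled SE of the difference: √(51.55670809 + 40.208281) = 9.5794.
Margin of error = t* · SE = 1.969 × 9.5794 = 18.8618.
x̄₁ − x̄₂ = 494.4 − 485.4 = 9.0000.
CI: 9.0000 ± 18.8618 = (-9.8618, 27.8618).
The interval (-9.8618, 27.8618) contains 0, so the difference is not significant.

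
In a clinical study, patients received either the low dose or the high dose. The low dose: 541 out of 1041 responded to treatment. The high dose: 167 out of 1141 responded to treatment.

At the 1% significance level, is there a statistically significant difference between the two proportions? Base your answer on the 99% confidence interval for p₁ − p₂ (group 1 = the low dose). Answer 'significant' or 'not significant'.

significant

First, p̂₁ = 541/1041 = 0.5197; p̂₂ = 167/1141 = 0.1464.
The two standard errors are √(0.5197×0.4803/1041) = 0.01548 and √(0.1464×0.8536/1141) = 0.01047.
Because the samples are independent, SE_diff = √(0.01548² + 0.01047²) = 0.01869.
Using z* = 2.576 for 99%, ME = 2.576 × 0.01869 = 0.04815.
p̂₁ − p̂₂ = 0.3733; interval 0.3733 ± 0.04815 gives (0.32515, 0.42145).
The interval (0.32515, 0.42145) does not contain 0, so the difference is significant.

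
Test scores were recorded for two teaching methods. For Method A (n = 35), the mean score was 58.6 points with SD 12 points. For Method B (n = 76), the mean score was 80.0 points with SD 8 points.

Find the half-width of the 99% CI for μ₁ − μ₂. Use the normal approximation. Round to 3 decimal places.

5.735

Standard errors of each mean: 12/√35 = 2.0284 and 8/√76 = 0.9177.
SE(x̄₁ − x̄₂) = √(2.0284² + 0.9177²) = 2.2263 for independent samples with unequal variances.
With z* = 2.576, the margin is 2.576 × 2.2263 = 5.7349.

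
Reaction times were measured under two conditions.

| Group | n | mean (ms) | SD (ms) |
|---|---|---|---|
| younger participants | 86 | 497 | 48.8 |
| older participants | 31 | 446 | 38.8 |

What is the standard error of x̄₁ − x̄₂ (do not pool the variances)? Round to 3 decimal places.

SE₁ = s₁/√n₁ = 48.8/√86 = 5.2622; SE₂ = 38.8/√31 = 6.9687.
Independent samples, unequal variances: SE_diff = √(SE₁² + SE₂²) = √(27.69074884 + 48.56277969) = 8.7323.

8.732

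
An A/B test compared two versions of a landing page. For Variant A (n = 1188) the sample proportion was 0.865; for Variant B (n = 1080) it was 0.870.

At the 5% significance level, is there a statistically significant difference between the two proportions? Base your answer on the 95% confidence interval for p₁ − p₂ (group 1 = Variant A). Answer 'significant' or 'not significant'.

not significant

SE₁ = √(p̂₁(1−p̂₁)/n₁) = √(0.8650·0.1350/1188) = 0.00991; SE₂ = √(0.8700·0.1300/1080) = 0.01023.
Independent samples: SE of the difference = √(SE₁² + SE₂²) = √(0.0000982081 + 0.0001046529) = 0.01424.
z* for 95% confidence is 1.960, so the margin of error is 1.960 × 0.01424 = 0.02791.
Point estimate p̂₁ − p̂₂ = 0.8650 − 0.8700 = -0.0050.
-0.0050 ± 0.02791 → (-0.03291, 0.02291).
The interval (-0.03291, 0.02291) contains 0, so the difference is not significant.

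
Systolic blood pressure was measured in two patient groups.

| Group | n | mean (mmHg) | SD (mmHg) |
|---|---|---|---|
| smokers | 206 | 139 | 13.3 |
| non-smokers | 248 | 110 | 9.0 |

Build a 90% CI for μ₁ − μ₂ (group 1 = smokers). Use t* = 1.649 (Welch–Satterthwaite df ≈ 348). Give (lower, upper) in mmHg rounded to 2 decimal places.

(27.20, 30.80)

Standard errors of each mean: 13.3/√206 = 0.9267 and 9.0/√248 = 0.5715.
SE(x̄₁ − x̄₂) = √(0.9267² + 0.5715²) = 1.0888 for independent samples with unequal variances.
With t* = 1.649, the margin is 1.649 × 1.0888 = 1.7954.
x̄₁ − x̄₂ = 139 − 110 = 29.0000; the interval is 29.0000 ± 1.7954 = (27.20, 30.80).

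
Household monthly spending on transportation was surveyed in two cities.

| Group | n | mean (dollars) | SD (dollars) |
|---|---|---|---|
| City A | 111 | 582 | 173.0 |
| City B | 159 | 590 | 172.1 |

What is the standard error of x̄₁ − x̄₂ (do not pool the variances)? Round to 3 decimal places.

SE₁ = s₁/√n₁ = 173.0/√111 = 16.4204; SE₂ = 172.1/√159 = 13.6484.
Independent samples, unequal variances: SE_diff = √(SE₁² + SE₂²) = √(269.62953616 + 186.27882256) = 21.3520.

21.352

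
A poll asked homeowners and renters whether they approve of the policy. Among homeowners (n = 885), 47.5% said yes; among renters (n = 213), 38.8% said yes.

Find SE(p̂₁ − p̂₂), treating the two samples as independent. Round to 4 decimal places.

The two standard errors are √(0.4750×0.5250/885) = 0.01679 and √(0.3880×0.6120/213) = 0.03339.
Because the samples are independent, SE_diff = √(0.01679² + 0.03339²) = 0.03737.

0.0374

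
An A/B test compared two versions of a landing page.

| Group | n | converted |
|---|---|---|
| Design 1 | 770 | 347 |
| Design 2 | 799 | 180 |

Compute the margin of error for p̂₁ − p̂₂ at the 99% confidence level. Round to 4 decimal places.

0.0599

Sample proportions: 347/770 = 0.4506, 180/799 = 0.2253.
Each SE is √(p̂(1−p̂)/n): √(0.4506·0.5494/770) = 0.01793 and √(0.2253·0.7747/799) = 0.01478.
SE(p̂₁ − p̂₂) = √(SE₁² + SE₂²) = √(0.0003214849 + 0.0002184484) = 0.02324, since the two samples are independent.
At 99% confidence z* = 2.576; margin = 2.576 × 0.02324 = 0.05987.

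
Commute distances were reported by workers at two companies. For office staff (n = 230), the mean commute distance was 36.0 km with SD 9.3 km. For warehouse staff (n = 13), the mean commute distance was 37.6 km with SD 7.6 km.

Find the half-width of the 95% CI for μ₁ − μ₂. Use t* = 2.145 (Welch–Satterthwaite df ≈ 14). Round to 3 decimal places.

SE₁ = s₁/√n₁ = 9.3/√230 = 0.6132; SE₂ = 7.6/√13 = 2.1079.
Independent samples, unequal variances: SE_diff = √(SE₁² + SE₂²) = √(0.37601424 + 4.44324241) = 2.1953.
t* = 2.145, so margin of error = 2.145 × 2.1953 = 4.7089.

4.709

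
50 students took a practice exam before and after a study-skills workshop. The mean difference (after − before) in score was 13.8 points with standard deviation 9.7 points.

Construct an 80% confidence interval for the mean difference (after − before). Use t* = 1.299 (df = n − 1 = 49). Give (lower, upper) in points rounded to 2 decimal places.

This is a matched-pairs design, so SE = s_d/√n = 9.7/√50 = 1.3718.
Margin = 1.299 × 1.3718 = 1.7820; the interval is 13.8 ± 1.7820 = (12.02, 15.58).

(12.02, 15.58)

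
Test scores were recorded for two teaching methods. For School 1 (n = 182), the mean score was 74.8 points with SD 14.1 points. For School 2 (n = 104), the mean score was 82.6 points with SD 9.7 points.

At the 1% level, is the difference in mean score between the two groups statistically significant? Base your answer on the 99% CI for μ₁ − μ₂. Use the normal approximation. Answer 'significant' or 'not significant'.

Standard errors of each mean: 14.1/√182 = 1.0452 and 9.7/√104 = 0.9512.
SE(x̄₁ − x̄₂) = √(1.0452² + 0.9512²) = 1.4132 for independent samples with unequal variances.
With z* = 2.576, the margin is 2.576 × 1.4132 = 3.6404.
x̄₁ − x̄₂ = 74.8 − 82.6 = -7.8000; the interval is -7.8000 ± 3.6404 = (-11.4404, -4.1596).
The interval (-11.4404, -4.1596) does not contain 0, so the difference is significant.

significant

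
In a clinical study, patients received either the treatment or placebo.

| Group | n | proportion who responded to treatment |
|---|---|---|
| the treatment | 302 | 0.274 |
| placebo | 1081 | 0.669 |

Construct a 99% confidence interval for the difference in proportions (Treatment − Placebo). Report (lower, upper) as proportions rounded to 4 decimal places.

Each SE is √(p̂(1−p̂)/n): √(0.2740·0.7260/302) = 0.02566 and √(0.6690·0.3310/1081) = 0.01431.
SE(p̂₁ − p̂₂) = √(SE₁² + SE₂²) = √(0.0006584356 + 0.0002047761) = 0.02938, since the two samples are independent.
At 99% confidence z* = 2.576; margin = 2.576 × 0.02938 = 0.07568.
The difference is 0.2740 − 0.6690 = -0.3950, so the interval is -0.3950 ± 0.07568 = (-0.4707, -0.3193).

(-0.4707, -0.3193)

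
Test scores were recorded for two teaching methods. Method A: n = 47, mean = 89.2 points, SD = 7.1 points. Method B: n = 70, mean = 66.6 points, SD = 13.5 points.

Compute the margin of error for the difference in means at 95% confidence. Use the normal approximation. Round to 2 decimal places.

3.76

Per-group SEs: s₁/√n₁ = 7.1/√47 = 1.0356, s₂/√n₂ = 13.5/√70 = 1.6136.
Unpooled SE of the difference: √(1.07246736 + 2.60370496) = 1.9173.
Margin of error = z* · SE = 1.960 × 1.9173 = 3.7579.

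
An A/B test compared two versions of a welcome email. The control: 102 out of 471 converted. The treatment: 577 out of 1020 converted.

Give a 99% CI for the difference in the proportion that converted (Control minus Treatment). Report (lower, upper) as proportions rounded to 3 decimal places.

Sample proportions: 102/471 = 0.2166, 577/1020 = 0.5657.
Each SE is √(p̂(1−p̂)/n): √(0.2166·0.7834/471) = 0.01898 and √(0.5657·0.4343/1020) = 0.01552.
SE(p̂₁ − p̂₂) = √(SE₁² + SE₂²) = √(0.0003602404 + 0.0002408704) = 0.02452, since the two samples are independent.
At 99% confidence z* = 2.576; margin = 2.576 × 0.02452 = 0.06316.
The difference is 0.2166 − 0.5657 = -0.3491, so the interval is -0.3491 ± 0.06316 = (-0.412, -0.286).

(-0.412, -0.286)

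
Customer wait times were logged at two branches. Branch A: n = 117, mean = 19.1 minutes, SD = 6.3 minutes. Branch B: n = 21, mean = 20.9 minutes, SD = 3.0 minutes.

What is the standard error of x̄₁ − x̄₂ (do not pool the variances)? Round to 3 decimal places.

SE₁ = s₁/√n₁ = 6.3/√117 = 0.5824; SE₂ = 3.0/√21 = 0.6547.
Independent samples, unequal variances: SE_diff = √(SE₁² + SE₂²) = √(0.33918976 + 0.42863209) = 0.8763.

0.876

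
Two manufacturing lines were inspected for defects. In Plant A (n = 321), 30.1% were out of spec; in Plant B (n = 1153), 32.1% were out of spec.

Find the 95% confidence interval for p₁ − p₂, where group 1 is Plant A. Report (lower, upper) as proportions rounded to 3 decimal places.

SE₁ = √(p̂₁(1−p̂₁)/n₁) = √(0.3010·0.6990/321) = 0.02560; SE₂ = √(0.3210·0.6790/1153) = 0.01375.
Independent samples: SE of the difference = √(SE₁² + SE₂²) = √(0.00065536 + 0.0001890625) = 0.02906.
z* for 95% confidence is 1.960, so the margin of error is 1.960 × 0.02906 = 0.05696.
Point estimate p̂₁ − p̂₂ = 0.3010 − 0.3210 = -0.0200.
-0.0200 ± 0.05696 → (-0.077, 0.037).

(-0.077, 0.037)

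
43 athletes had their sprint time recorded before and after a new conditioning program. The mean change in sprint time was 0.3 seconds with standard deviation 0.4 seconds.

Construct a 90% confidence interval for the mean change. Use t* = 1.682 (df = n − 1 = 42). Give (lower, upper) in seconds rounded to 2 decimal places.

(0.20, 0.40)

Paired design: SE = s_d/√n = 0.4/√43 = 0.0610.
t* = 1.682; margin of error = 1.682 × 0.0610 = 0.1026.
0.3 ± 0.1026 → (0.20, 0.40).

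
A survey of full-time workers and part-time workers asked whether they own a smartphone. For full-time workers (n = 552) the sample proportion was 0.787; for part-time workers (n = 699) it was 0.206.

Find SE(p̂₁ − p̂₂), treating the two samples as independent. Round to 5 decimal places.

Each SE is √(p̂(1−p̂)/n): √(0.7870·0.2130/552) = 0.01743 and √(0.2060·0.7940/699) = 0.01530.
SE(p̂₁ − p̂₂) = √(SE₁² + SE₂²) = √(0.0003038049 + 0.00023409) = 0.02319, since the two samples are independent.

0.02319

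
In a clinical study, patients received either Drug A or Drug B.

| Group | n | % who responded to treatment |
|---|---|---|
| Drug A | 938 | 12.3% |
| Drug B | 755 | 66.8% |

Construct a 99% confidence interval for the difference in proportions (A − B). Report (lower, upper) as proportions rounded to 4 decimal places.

The two standard errors are √(0.1230×0.8770/938) = 0.01072 and √(0.6680×0.3320/755) = 0.01714.
Because the samples are independent, SE_diff = √(0.01072² + 0.01714²) = 0.02022.
Using z* = 2.576 for 99%, ME = 2.576 × 0.02022 = 0.05209.
p̂₁ − p̂₂ = -0.5450; interval -0.5450 ± 0.05209 gives (-0.5971, -0.4929).

(-0.5971, -0.4929)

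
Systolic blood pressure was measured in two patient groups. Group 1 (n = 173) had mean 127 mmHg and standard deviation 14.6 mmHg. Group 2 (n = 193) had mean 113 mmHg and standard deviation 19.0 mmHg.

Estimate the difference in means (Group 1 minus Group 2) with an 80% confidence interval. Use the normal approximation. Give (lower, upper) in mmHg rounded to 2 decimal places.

SE₁ = s₁/√n₁ = 14.6/√173 = 1.1100; SE₂ = 19.0/√193 = 1.3676.
Independent samples, unequal variances: SE_diff = √(SE₁² + SE₂²) = √(1.2321 + 1.87032976) = 1.7614.
z* = 1.282, so margin of error = 1.282 × 1.7614 = 2.2581.
Difference in means = 127 − 113 = 14.0000.
14.0000 ± 2.2581 → (11.74, 16.26).

(11.74, 16.26)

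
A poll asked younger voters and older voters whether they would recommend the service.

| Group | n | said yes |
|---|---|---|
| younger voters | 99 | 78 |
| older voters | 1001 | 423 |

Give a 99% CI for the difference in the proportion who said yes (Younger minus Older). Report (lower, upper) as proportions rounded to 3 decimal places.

p̂₁ = 78/99 = 0.7879 and p̂₂ = 423/1001 = 0.4226.
SE₁ = √(p̂₁(1−p̂₁)/n₁) = √(0.7879·0.2121/99) = 0.04109; SE₂ = √(0.4226·0.5774/1001) = 0.01561.
Independent samples: SE of the difference = √(SE₁² + SE₂²) = √(0.0016883881 + 0.0002436721) = 0.04396.
z* for 99% confidence is 2.576, so the margin of error is 2.576 × 0.04396 = 0.11324.
Point estimate p̂₁ − p̂₂ = 0.7879 − 0.4226 = 0.3653.
0.3653 ± 0.11324 → (0.252, 0.479).

(0.252, 0.479)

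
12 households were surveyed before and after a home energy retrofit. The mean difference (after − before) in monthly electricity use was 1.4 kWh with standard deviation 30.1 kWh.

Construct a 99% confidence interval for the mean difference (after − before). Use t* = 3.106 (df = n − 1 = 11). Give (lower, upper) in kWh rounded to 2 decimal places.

(-25.59, 28.39)

Paired design: SE = s_d/√n = 30.1/√12 = 8.6891.
t* = 3.106; margin of error = 3.106 × 8.6891 = 26.9883.
1.4 ± 26.9883 → (-25.59, 28.39).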